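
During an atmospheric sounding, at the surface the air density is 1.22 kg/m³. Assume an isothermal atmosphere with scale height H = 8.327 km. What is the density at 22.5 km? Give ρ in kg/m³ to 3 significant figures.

ρ ≈ 0.0818 kg/m³

In an isothermal atmosphere, density decays like pressure: ρ = ρ₀ exp(−z/H).
z/H = 22500/8327.0 = 2.7021; exp(−2.7021) = 0.067065.
ρ = 1.22 × 0.067065 = 0.081819 kg/m³.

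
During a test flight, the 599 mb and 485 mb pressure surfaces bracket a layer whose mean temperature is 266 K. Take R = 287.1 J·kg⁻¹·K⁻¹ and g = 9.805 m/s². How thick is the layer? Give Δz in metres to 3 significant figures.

Δz ≈ 1640 m

Hypsometric equation: Δz = (R T̄/g) ln(P₁/P₂).
R T̄/g = 287.1 × 266 / 9.805 = 7788.7 m.
ln(599/485) = ln(1.2351) = 0.21115.
Δz = 7788.7 × 0.21115 = 1644.6 m.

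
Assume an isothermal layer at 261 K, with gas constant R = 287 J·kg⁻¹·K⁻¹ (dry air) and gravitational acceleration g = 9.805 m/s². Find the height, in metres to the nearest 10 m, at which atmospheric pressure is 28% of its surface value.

z ≈ 9730 m

Scale height: H = RT/g = 287 × 261 / 9.805 = 7639.7 m.
Set P/P₀ = exp(−z/H) = 0.28, so z = −H ln(0.28).
−ln(0.28) = 1.2730; z = 7639.7 × 1.2730 = 9725.3 m.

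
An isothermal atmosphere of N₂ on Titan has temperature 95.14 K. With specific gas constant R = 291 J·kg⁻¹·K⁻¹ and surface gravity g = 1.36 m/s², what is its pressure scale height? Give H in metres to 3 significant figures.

H ≈ 20400 m

The scale height of an isothermal atmosphere is H = RT/g.
H = 291 × 95.14 / 1.36 = 27686/1.36 = 20357 m.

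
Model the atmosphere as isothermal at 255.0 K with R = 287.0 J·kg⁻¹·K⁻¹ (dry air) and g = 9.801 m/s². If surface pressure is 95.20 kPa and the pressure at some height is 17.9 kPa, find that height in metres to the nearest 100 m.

Scale height: H = RT/g = 287.0 × 255.0 / 9.801 = 7467.1 m.
Invert the barometric formula: z = H ln(P₀/P).
P₀/P = 95.20/17.9 = 5.3184; ln(5.3184) = 1.6712.
z = 7467.1 × 1.6712 = 12479 m.

z ≈ 12500 m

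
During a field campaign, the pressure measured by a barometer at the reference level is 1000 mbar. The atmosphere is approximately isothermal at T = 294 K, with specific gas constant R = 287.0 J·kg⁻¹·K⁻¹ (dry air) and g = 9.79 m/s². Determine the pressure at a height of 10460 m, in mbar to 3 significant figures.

Scale height: H = RT/g = 287.0 × 294 / 9.79 = 8618.8 m.
Barometric formula: P = P₀ exp(−z/H).
z/H = 10460/8618.8 = 1.2136; exp(−1.2136) = 0.29713.
P = 1000 × 0.29713 = 297.13 mbar.

P ≈ 297 mbar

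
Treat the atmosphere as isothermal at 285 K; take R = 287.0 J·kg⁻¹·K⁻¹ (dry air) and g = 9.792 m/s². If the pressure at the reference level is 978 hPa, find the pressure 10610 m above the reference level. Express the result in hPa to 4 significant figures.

P ≈ 274.6 hPa

Scale height: H = RT/g = 287.0 × 285 / 9.792 = 8353.2 m.
Barometric formula: P = P₀ exp(−z/H).
z/H = 10610/8353.2 = 1.2702; exp(−1.2702) = 0.28078.
P = 978 × 0.28078 = 274.60 hPa.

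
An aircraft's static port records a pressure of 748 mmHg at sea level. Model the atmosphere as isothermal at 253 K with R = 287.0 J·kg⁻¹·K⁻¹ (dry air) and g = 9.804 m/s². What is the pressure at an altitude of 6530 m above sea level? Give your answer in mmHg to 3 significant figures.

P ≈ 310 mmHg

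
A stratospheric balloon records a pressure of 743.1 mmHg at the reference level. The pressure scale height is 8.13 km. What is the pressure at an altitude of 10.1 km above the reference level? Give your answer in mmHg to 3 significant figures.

Barometric formula: P = P₀ exp(−z/H).
z/H = 10100/8130.0 = 1.2423; exp(−1.2423) = 0.28872.
P = 743.1 × 0.28872 = 214.55 mmHg.

P ≈ 215 mmHg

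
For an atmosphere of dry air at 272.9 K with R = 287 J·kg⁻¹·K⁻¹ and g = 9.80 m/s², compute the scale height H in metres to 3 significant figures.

H ≈ 7990 m

The scale height of an isothermal atmosphere is H = RT/g.
H = 287 × 272.9 / 9.80 = 78322/9.80 = 7992.0 m.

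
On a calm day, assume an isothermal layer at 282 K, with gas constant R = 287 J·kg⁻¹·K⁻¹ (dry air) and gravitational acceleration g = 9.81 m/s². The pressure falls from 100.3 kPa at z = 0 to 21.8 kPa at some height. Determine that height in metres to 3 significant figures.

z ≈ 12600 m

Scale height: H = RT/g = 287 × 282 / 9.81 = 8250.2 m.
Invert the barometric formula: z = H ln(P₀/P).
P₀/P = 100.3/21.8 = 4.6009; ln(4.6009) = 1.5263.
z = 8250.2 × 1.5263 = 12592 m.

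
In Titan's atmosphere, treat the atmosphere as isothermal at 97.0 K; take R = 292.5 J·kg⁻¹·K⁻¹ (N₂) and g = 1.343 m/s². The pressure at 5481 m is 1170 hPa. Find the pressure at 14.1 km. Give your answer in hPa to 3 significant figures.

Scale height: H = RT/g = 292.5 × 97.0 / 1.343 = 21126 m.
Between two levels, P₂ = P₁ exp(−Δz/H) with Δz = z₂ − z₁.
Δz = 14100 − 5481.0 = 8619.0 m; Δz/H = 8619.0/21126 = 0.40798.
P₂ = 1170 × exp(−0.40798) = 1170 × 0.66499 = 778.04 hPa.

P ≈ 778 hPa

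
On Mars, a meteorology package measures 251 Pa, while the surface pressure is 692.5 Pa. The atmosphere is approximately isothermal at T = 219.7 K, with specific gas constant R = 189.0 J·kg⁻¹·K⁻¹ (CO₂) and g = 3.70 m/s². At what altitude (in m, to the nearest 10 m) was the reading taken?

z ≈ 11390 m

Scale height: H = RT/g = 189.0 × 219.7 / 3.70 = 11223 m.
Invert the barometric formula: z = H ln(P₀/P).
P₀/P = 692.5/251 = 2.7590; ln(2.7590) = 1.0149.
z = 11223 × 1.0149 = 11390 m.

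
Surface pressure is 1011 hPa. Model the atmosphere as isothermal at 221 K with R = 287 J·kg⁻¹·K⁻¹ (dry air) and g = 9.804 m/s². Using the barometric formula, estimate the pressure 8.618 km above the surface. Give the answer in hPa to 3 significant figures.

P ≈ 267 hPa

Scale height: H = RT/g = 287 × 221 / 9.804 = 6469.5 m.
Barometric formula: P = P₀ exp(−z/H).
z/H = 8618.0/6469.5 = 1.3321; exp(−1.3321) = 0.26392.
P = 1011 × 0.26392 = 266.82 hPa.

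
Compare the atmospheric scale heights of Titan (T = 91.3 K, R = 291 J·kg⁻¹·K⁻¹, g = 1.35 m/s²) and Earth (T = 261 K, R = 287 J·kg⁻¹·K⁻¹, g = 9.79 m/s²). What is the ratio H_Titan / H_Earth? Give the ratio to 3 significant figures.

H = RT/g for each body.
H_Titan = 291 × 91.3 / 1.35 = 19680 m.
H_Earth = 287 × 261 / 9.79 = 7651.4 m.
H_Titan/H_Earth = 19680/7651.4 = 2.5721.

H_Titan/H_Earth ≈ 2.57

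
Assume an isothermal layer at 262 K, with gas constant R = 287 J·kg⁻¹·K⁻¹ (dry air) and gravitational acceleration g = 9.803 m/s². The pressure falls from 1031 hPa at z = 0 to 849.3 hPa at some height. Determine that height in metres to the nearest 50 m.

Scale height: H = RT/g = 287 × 262 / 9.803 = 7670.5 m.
Invert the barometric formula: z = H ln(P₀/P).
P₀/P = 1031/849.3 = 1.2139; ln(1.2139) = 0.19384.
z = 7670.5 × 0.19384 = 1486.8 m.

z ≈ 1500 m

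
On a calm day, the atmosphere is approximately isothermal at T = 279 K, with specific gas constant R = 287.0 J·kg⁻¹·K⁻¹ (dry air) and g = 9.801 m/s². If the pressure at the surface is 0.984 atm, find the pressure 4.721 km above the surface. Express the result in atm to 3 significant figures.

Scale height: H = RT/g = 287.0 × 279 / 9.801 = 8169.9 m.
Barometric formula: P = P₀ exp(−z/H).
z/H = 4721.0/8169.9 = 0.57785; exp(−0.57785) = 0.56110.
P = 0.984 × 0.56110 = 0.55212 atm.

P ≈ 0.552 atm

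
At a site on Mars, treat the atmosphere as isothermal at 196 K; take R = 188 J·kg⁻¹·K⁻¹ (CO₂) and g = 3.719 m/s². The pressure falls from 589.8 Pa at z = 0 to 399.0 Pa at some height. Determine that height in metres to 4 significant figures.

z ≈ 3872 m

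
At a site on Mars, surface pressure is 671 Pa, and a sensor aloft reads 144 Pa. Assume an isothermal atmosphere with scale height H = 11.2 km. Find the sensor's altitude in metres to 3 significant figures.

Invert the barometric formula: z = H ln(P₀/P).
P₀/P = 671/144 = 4.6597; ln(4.6597) = 1.5390.
z = 11200 × 1.5390 = 17237 m.

z ≈ 17200 m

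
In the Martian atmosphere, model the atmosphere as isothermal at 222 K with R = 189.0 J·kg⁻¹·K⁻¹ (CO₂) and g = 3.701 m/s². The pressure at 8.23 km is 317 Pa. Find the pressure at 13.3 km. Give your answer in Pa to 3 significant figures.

P ≈ 203 Pa

Scale height: H = RT/g = 189.0 × 222 / 3.701 = 11337 m.
Between two levels, P₂ = P₁ exp(−Δz/H) with Δz = z₂ − z₁.
Δz = 13300 − 8230.0 = 5070.0 m; Δz/H = 5070.0/11337 = 0.44721.
P₂ = 317 × exp(−0.44721) = 317 × 0.63941 = 202.69 Pa.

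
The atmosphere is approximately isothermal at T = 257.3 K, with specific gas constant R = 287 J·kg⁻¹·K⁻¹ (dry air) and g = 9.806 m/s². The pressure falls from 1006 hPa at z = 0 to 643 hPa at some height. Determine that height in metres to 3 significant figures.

Scale height: H = RT/g = 287 × 257.3 / 9.806 = 7530.6 m.
Invert the barometric formula: z = H ln(P₀/P).
P₀/P = 1006/643 = 1.5645; ln(1.5645) = 0.44757.
z = 7530.6 × 0.44757 = 3370.5 m.

z ≈ 3370 m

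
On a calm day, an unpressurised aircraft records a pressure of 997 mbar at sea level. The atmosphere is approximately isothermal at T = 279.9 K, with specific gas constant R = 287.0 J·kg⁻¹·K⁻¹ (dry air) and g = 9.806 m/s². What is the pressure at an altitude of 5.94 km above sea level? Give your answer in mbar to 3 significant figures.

Scale height: H = RT/g = 287.0 × 279.9 / 9.806 = 8192.1 m.
Barometric formula: P = P₀ exp(−z/H).
z/H = 5940.0/8192.1 = 0.72509; exp(−0.72509) = 0.48428.
P = 997 × 0.48428 = 482.83 mbar.

P ≈ 483 mbar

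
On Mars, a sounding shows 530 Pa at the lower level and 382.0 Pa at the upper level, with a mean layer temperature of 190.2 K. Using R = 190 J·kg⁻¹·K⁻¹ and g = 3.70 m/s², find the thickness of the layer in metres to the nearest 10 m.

Hypsometric equation: Δz = (R T̄/g) ln(P₁/P₂).
R T̄/g = 190 × 190.2 / 3.70 = 9767.0 m.
ln(530/382.0) = ln(1.3874) = 0.32743.
Δz = 9767.0 × 0.32743 = 3198.0 m.

Δz ≈ 3200 m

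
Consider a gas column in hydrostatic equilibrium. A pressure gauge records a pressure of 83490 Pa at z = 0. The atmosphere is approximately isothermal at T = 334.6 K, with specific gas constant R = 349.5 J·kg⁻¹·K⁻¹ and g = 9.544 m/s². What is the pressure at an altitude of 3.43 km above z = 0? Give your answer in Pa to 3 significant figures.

Scale height: H = RT/g = 349.5 × 334.6 / 9.544 = 12253 m.
Barometric formula: P = P₀ exp(−z/H).
z/H = 3430.0/12253 = 0.27993; exp(−0.27993) = 0.75584.
P = 83490 × 0.75584 = 63105 Pa.

P ≈ 63100 Pa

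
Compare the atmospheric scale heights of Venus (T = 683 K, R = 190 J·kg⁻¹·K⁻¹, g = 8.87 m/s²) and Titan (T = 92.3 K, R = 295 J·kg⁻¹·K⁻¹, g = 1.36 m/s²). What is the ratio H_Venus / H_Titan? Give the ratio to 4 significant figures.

H_Venus/H_Titan ≈ 0.7307

H = RT/g for each body.
H_Venus = 190 × 683 / 8.87 = 14630 m.
H_Titan = 295 × 92.3 / 1.36 = 20021 m.
H_Venus/H_Titan = 14630/20021 = 0.73073.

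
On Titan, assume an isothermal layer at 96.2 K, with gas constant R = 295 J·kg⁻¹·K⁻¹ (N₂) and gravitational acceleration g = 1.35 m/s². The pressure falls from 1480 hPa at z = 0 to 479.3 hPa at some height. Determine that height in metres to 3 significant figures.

Scale height: H = RT/g = 295 × 96.2 / 1.35 = 21021 m.
Invert the barometric formula: z = H ln(P₀/P).
P₀/P = 1480/479.3 = 3.0878; ln(3.0878) = 1.1275.
z = 21021 × 1.1275 = 23701 m.

z ≈ 23700 m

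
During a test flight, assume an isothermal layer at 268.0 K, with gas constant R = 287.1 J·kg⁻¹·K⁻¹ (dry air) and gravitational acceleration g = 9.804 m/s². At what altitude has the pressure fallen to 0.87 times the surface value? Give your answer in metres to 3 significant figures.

Scale height: H = RT/g = 287.1 × 268.0 / 9.804 = 7848.1 m.
Set P/P₀ = exp(−z/H) = 0.87, so z = −H ln(0.87).
−ln(0.87) = 0.13926; z = 7848.1 × 0.13926 = 1092.9 m.

z ≈ 1090 m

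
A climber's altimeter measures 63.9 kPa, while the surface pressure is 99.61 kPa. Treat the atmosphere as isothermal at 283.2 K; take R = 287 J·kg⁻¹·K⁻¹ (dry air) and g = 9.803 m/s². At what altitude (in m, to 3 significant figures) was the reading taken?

z ≈ 3680 m

Scale height: H = RT/g = 287 × 283.2 / 9.803 = 8291.2 m.
Invert the barometric formula: z = H ln(P₀/P).
P₀/P = 99.61/63.9 = 1.5588; ln(1.5588) = 0.44392.
z = 8291.2 × 0.44392 = 3680.6 m.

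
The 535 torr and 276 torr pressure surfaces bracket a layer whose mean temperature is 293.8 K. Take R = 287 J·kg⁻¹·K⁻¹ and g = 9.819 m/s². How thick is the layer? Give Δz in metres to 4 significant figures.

Δz ≈ 5684 m

Hypsometric equation: Δz = (R T̄/g) ln(P₁/P₂).
R T̄/g = 287 × 293.8 / 9.819 = 8587.5 m.
ln(535/276) = ln(1.9384) = 0.66186.
Δz = 8587.5 × 0.66186 = 5683.7 m.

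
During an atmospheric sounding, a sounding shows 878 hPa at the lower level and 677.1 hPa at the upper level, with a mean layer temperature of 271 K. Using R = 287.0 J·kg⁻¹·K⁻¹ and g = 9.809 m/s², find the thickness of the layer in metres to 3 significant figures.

Hypsometric equation: Δz = (R T̄/g) ln(P₁/P₂).
R T̄/g = 287.0 × 271 / 9.809 = 7929.1 m.
ln(878/677.1) = ln(1.2967) = 0.25982.
Δz = 7929.1 × 0.25982 = 2060.1 m.

Δz ≈ 2060 m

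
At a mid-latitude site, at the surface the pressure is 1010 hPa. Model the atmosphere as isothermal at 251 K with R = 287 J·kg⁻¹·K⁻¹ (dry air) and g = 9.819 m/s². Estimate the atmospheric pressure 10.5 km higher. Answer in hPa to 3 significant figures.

P ≈ 241 hPa

Scale height: H = RT/g = 287 × 251 / 9.819 = 7336.5 m.
Barometric formula: P = P₀ exp(−z/H).
z/H = 10500/7336.5 = 1.4312; exp(−1.4312) = 0.23902.
P = 1010 × 0.23902 = 241.41 hPa.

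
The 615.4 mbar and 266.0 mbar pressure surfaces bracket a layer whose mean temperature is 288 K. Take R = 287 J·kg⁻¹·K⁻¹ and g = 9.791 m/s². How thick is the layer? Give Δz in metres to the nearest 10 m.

Hypsometric equation: Δz = (R T̄/g) ln(P₁/P₂).
R T̄/g = 287 × 288 / 9.791 = 8442.0 m.
ln(615.4/266.0) = ln(2.3135) = 0.83876.
Δz = 8442.0 × 0.83876 = 7080.8 m.

Δz ≈ 7080 m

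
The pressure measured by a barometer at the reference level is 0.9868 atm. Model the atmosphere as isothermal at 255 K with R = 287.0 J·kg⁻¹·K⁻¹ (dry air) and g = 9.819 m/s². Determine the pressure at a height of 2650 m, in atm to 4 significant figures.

P ≈ 0.6915 atm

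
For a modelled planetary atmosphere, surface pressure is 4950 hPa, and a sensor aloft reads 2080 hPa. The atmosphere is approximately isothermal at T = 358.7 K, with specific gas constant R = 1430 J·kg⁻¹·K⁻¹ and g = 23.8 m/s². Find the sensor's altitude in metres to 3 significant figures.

Scale height: H = RT/g = 1430 × 358.7 / 23.8 = 21552 m.
Invert the barometric formula: z = H ln(P₀/P).
P₀/P = 4950/2080 = 2.3798; ln(2.3798) = 0.86702.
z = 21552 × 0.86702 = 18686 m.

z ≈ 18700 m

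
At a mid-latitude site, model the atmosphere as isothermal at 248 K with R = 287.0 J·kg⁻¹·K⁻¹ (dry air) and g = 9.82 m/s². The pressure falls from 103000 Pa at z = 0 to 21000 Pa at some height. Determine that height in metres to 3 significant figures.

z ≈ 11500 m

Scale height: H = RT/g = 287.0 × 248 / 9.82 = 7248.1 m.
Invert the barometric formula: z = H ln(P₀/P).
P₀/P = 103000/21000 = 4.9048; ln(4.9048) = 1.5902.
z = 7248.1 × 1.5902 = 11526 m.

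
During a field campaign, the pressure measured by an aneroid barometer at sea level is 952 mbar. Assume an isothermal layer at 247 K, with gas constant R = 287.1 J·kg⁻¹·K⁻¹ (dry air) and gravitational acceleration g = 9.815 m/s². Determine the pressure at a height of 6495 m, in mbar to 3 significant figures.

Scale height: H = RT/g = 287.1 × 247 / 9.815 = 7225.0 m.
Barometric formula: P = P₀ exp(−z/H).
z/H = 6495.0/7225.0 = 0.89896; exp(−0.89896) = 0.40699.
P = 952 × 0.40699 = 387.45 mbar.

P ≈ 387 mbar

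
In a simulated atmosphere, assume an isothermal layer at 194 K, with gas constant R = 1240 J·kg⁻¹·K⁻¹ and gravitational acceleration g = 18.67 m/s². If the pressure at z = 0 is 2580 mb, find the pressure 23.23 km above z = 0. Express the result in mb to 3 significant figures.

P ≈ 425 mb

Scale height: H = RT/g = 1240 × 194 / 18.67 = 12885 m.
Barometric formula: P = P₀ exp(−z/H).
z/H = 23230/12885 = 1.8029; exp(−1.8029) = 0.16482.
P = 2580 × 0.16482 = 425.24 mb.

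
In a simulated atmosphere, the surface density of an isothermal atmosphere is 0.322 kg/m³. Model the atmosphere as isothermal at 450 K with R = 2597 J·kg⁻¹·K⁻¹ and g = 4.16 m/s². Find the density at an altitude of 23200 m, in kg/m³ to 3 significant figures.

ρ ≈ 0.296 kg/m³

Scale height: H = RT/g = 2597 × 450 / 4.16 = 280930 m.
In an isothermal atmosphere, density decays like pressure: ρ = ρ₀ exp(−z/H).
z/H = 23200/280930 = 0.082583; exp(−0.082583) = 0.92074.
ρ = 0.322 × 0.92074 = 0.29648 kg/m³.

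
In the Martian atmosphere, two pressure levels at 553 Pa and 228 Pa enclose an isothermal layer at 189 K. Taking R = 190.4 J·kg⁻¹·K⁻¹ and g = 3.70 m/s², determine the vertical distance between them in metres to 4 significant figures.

Hypsometric equation: Δz = (R T̄/g) ln(P₁/P₂).
R T̄/g = 190.4 × 189 / 3.70 = 9725.8 m.
ln(553/228) = ln(2.4254) = 0.88600.
Δz = 9725.8 × 0.88600 = 8617.1 m.

Δz ≈ 8617 m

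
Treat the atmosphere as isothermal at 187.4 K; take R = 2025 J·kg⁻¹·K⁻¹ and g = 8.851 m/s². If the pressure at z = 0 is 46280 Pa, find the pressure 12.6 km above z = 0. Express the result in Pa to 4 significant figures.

Scale height: H = RT/g = 2025 × 187.4 / 8.851 = 42875 m.
Barometric formula: P = P₀ exp(−z/H).
z/H = 12600/42875 = 0.29388; exp(−0.29388) = 0.74537.
P = 46280 × 0.74537 = 34496 Pa.

P ≈ 34500 Pa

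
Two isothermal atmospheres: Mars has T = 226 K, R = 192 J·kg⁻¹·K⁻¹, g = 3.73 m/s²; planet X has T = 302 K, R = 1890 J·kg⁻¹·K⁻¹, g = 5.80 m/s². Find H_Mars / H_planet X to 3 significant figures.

H_Mars/H_planet X ≈ 0.118

H = RT/g for each body.
H_Mars = 192 × 226 / 3.73 = 11633 m.
H_planet X = 1890 × 302 / 5.80 = 98410 m.
H_Mars/H_planet X = 11633/98410 = 0.11821.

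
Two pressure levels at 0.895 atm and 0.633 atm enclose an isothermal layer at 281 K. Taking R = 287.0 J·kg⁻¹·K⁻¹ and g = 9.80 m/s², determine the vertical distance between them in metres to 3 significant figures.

Hypsometric equation: Δz = (R T̄/g) ln(P₁/P₂).
R T̄/g = 287.0 × 281 / 9.80 = 8229.3 m.
ln(0.895/0.633) = ln(1.4139) = 0.34635.
Δz = 8229.3 × 0.34635 = 2850.2 m.

Δz ≈ 2850 m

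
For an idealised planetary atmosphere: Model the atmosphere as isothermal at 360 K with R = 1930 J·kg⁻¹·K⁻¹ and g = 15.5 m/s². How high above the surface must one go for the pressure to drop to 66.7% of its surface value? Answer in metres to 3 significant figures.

z ≈ 18200 m

Scale height: H = RT/g = 1930 × 360 / 15.5 = 44826 m.
Set P/P₀ = exp(−z/H) = 0.667, so z = −H ln(0.667).
−ln(0.667) = 0.40497; z = 44826 × 0.40497 = 18153 m.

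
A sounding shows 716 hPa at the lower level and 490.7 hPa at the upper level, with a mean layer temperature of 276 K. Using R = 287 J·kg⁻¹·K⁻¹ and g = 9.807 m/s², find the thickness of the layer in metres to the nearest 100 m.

Hypsometric equation: Δz = (R T̄/g) ln(P₁/P₂).
R T̄/g = 287 × 276 / 9.807 = 8077.1 m.
ln(716/490.7) = ln(1.4591) = 0.37782.
Δz = 8077.1 × 0.37782 = 3051.7 m.

Δz ≈ 3100 m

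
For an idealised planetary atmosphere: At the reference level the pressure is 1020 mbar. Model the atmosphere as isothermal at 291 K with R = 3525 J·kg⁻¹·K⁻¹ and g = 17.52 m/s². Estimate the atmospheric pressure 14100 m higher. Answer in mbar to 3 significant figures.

Scale height: H = RT/g = 3525 × 291 / 17.52 = 58549 m.
Barometric formula: P = P₀ exp(−z/H).
z/H = 14100/58549 = 0.24082; exp(−0.24082) = 0.78598.
P = 1020 × 0.78598 = 801.70 mbar.

P ≈ 802 mbar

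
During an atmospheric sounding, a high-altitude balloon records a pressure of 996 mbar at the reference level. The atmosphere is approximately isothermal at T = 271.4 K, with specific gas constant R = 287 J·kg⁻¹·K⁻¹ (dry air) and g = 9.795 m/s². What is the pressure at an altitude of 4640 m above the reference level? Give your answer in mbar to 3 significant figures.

Scale height: H = RT/g = 287 × 271.4 / 9.795 = 7952.2 m.
Barometric formula: P = P₀ exp(−z/H).
z/H = 4640.0/7952.2 = 0.58349; exp(−0.58349) = 0.55795.
P = 996 × 0.55795 = 555.72 mbar.

P ≈ 556 mbar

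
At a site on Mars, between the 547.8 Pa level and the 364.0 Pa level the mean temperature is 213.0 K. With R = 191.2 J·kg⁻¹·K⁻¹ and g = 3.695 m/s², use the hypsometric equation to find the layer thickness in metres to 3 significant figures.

Δz ≈ 4510 m

Hypsometric equation: Δz = (R T̄/g) ln(P₁/P₂).
R T̄/g = 191.2 × 213.0 / 3.695 = 11022 m.
ln(547.8/364.0) = ln(1.5049) = 0.40873.
Δz = 11022 × 0.40873 = 4505.0 m.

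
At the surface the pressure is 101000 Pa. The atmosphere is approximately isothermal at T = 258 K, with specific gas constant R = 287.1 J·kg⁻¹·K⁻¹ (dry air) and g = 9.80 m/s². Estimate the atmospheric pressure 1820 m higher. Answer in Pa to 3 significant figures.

P ≈ 79400 Pa

Scale height: H = RT/g = 287.1 × 258 / 9.80 = 7558.3 m.
Barometric formula: P = P₀ exp(−z/H).
z/H = 1820.0/7558.3 = 0.24079; exp(−0.24079) = 0.78601.
P = 101000 × 0.78601 = 79387 Pa.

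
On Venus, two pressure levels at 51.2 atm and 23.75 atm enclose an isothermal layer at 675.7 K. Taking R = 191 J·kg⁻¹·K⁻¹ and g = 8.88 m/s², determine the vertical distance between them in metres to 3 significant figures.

Δz ≈ 11200 m

Hypsometric equation: Δz = (R T̄/g) ln(P₁/P₂).
R T̄/g = 191 × 675.7 / 8.88 = 14534 m.
ln(51.2/23.75) = ln(2.1558) = 0.76816.
Δz = 14534 × 0.76816 = 11164 m.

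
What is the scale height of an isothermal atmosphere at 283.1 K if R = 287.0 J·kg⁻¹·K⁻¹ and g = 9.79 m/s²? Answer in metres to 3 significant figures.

H ≈ 8300 m

The scale height of an isothermal atmosphere is H = RT/g.
H = 287.0 × 283.1 / 9.79 = 81250/9.79 = 8299.3 m.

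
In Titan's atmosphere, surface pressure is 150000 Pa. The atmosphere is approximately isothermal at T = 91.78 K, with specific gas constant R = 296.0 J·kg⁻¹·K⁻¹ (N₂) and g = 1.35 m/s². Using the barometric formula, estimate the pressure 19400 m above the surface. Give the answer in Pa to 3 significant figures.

Scale height: H = RT/g = 296.0 × 91.78 / 1.35 = 20124 m.
Barometric formula: P = P₀ exp(−z/H).
z/H = 19400/20124 = 0.96402; exp(−0.96402) = 0.38136.
P = 150000 × 0.38136 = 57204 Pa.

P ≈ 57200 Pa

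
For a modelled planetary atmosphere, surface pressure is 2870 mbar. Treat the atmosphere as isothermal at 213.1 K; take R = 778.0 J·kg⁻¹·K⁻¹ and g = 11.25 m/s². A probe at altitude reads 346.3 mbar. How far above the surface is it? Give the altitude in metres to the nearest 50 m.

Scale height: H = RT/g = 778.0 × 213.1 / 11.25 = 14737 m.
Invert the barometric formula: z = H ln(P₀/P).
P₀/P = 2870/346.3 = 8.2876; ln(8.2876) = 2.1148.
z = 14737 × 2.1148 = 31166 m.

z ≈ 31150 m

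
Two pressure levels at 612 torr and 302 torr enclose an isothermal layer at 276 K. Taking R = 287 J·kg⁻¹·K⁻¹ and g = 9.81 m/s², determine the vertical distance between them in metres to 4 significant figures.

Δz ≈ 5703 m

Hypsometric equation: Δz = (R T̄/g) ln(P₁/P₂).
R T̄/g = 287 × 276 / 9.81 = 8074.6 m.
ln(612/302) = ln(2.0265) = 0.70631.
Δz = 8074.6 × 0.70631 = 5703.2 m.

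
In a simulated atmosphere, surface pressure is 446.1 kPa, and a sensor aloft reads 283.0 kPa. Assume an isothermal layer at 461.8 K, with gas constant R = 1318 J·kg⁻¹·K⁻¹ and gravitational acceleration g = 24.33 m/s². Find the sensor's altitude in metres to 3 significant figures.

z ≈ 11400 m

Scale height: H = RT/g = 1318 × 461.8 / 24.33 = 25017 m.
Invert the barometric formula: z = H ln(P₀/P).
P₀/P = 446.1/283.0 = 1.5763; ln(1.5763) = 0.45508.
z = 25017 × 0.45508 = 11385 m.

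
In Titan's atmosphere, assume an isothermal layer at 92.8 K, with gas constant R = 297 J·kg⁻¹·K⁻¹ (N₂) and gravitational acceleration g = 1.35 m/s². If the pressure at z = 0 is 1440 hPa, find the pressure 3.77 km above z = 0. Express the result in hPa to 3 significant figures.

Scale height: H = RT/g = 297 × 92.8 / 1.35 = 20416 m.
Barometric formula: P = P₀ exp(−z/H).
z/H = 3770.0/20416 = 0.18466; exp(−0.18466) = 0.83139.
P = 1440 × 0.83139 = 1197.2 hPa.

P ≈ 1200 hPa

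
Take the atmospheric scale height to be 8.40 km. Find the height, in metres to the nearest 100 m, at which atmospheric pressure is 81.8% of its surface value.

z ≈ 1700 m

Set P/P₀ = exp(−z/H) = 0.818, so z = −H ln(0.818).
−ln(0.818) = 0.20089; z = 8400.0 × 0.20089 = 1687.5 m.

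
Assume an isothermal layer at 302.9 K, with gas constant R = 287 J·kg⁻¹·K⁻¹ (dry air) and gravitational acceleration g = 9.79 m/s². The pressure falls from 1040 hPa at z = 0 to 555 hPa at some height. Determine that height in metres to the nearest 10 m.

z ≈ 5580 m

Scale height: H = RT/g = 287 × 302.9 / 9.79 = 8879.7 m.
Invert the barometric formula: z = H ln(P₀/P).
P₀/P = 1040/555 = 1.8739; ln(1.8739) = 0.62802.
z = 8879.7 × 0.62802 = 5576.6 m.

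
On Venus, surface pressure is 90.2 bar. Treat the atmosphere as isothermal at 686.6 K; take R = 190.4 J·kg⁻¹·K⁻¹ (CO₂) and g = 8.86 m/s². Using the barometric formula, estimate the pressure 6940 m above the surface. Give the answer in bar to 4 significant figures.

P ≈ 56.36 bar

Scale height: H = RT/g = 190.4 × 686.6 / 8.86 = 14755 m.
Barometric formula: P = P₀ exp(−z/H).
z/H = 6940.0/14755 = 0.47035; exp(−0.47035) = 0.62478.
P = 90.2 × 0.62478 = 56.355 bar.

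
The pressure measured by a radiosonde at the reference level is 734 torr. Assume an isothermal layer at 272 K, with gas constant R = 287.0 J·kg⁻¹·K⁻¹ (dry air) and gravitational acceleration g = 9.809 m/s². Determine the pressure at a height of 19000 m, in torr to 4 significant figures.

Scale height: H = RT/g = 287.0 × 272 / 9.809 = 7958.4 m.
Barometric formula: P = P₀ exp(−z/H).
z/H = 19000/7958.4 = 2.3874; exp(−2.3874) = 0.091868.
P = 734 × 0.091868 = 67.431 torr.

P ≈ 67.43 torr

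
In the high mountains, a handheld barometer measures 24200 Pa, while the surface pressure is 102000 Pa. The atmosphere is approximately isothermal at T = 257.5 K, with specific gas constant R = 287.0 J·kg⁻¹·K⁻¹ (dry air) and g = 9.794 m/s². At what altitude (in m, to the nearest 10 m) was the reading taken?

z ≈ 10860 m

Scale height: H = RT/g = 287.0 × 257.5 / 9.794 = 7545.7 m.
Invert the barometric formula: z = H ln(P₀/P).
P₀/P = 102000/24200 = 4.2149; ln(4.2149) = 1.4386.
z = 7545.7 × 1.4386 = 10855 m.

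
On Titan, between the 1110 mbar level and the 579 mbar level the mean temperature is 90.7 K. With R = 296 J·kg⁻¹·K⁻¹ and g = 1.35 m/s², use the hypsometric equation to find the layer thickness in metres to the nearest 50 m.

Hypsometric equation: Δz = (R T̄/g) ln(P₁/P₂).
R T̄/g = 296 × 90.7 / 1.35 = 19887 m.
ln(1110/579) = ln(1.9171) = 0.65081.
Δz = 19887 × 0.65081 = 12943 m.

Δz ≈ 12950 m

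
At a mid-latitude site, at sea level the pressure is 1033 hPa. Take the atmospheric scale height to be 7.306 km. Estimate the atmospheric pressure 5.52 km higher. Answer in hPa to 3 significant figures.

Barometric formula: P = P₀ exp(−z/H).
z/H = 5520.0/7306.0 = 0.75554; exp(−0.75554) = 0.46976.
P = 1033 × 0.46976 = 485.26 hPa.

P ≈ 485 hPa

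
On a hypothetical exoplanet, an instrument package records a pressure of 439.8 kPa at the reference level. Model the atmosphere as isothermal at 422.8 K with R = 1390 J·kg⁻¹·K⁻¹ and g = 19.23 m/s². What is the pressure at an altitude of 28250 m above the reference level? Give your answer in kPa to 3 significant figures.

P ≈ 175 kPa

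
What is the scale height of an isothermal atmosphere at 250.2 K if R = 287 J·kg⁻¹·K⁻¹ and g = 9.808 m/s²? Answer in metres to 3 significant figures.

The scale height of an isothermal atmosphere is H = RT/g.
H = 287 × 250.2 / 9.808 = 71807/9.808 = 7321.3 m.

H ≈ 7320 m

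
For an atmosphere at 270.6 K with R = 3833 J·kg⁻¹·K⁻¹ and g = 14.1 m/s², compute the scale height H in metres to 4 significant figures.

H ≈ 73560 m

The scale height of an isothermal atmosphere is H = RT/g.
H = 3833 × 270.6 / 14.1 = 1037200/14.1 = 73560 m.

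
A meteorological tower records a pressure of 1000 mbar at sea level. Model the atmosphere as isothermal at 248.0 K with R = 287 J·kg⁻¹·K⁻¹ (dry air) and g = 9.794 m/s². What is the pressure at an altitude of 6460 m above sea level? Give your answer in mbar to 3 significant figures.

Scale height: H = RT/g = 287 × 248.0 / 9.794 = 7267.3 m.
Barometric formula: P = P₀ exp(−z/H).
z/H = 6460.0/7267.3 = 0.88891; exp(−0.88891) = 0.41110.
P = 1000 × 0.41110 = 411.10 mbar.

P ≈ 411 mbar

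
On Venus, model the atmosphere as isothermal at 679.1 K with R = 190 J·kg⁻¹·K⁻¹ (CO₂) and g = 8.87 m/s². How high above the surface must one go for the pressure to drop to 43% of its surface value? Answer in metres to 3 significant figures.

z ≈ 12300 m

Scale height: H = RT/g = 190 × 679.1 / 8.87 = 14547 m.
Set P/P₀ = exp(−z/H) = 0.43, so z = −H ln(0.43).
−ln(0.43) = 0.84397; z = 14547 × 0.84397 = 12277 m.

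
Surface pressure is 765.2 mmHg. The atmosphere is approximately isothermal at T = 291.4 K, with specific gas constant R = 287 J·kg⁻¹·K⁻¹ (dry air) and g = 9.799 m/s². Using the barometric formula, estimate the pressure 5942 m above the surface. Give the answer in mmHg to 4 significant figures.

P ≈ 381.4 mmHg

Scale height: H = RT/g = 287 × 291.4 / 9.799 = 8534.7 m.
Barometric formula: P = P₀ exp(−z/H).
z/H = 5942.0/8534.7 = 0.69622; exp(−0.69622) = 0.49847.
P = 765.2 × 0.49847 = 381.43 mmHg.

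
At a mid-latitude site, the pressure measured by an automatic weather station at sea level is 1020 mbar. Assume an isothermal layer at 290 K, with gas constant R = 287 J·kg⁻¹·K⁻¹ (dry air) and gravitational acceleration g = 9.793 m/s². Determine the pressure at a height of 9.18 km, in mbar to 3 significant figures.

P ≈ 346 mbar

Scale height: H = RT/g = 287 × 290 / 9.793 = 8498.9 m.
Barometric formula: P = P₀ exp(−z/H).
z/H = 9180.0/8498.9 = 1.0801; exp(−1.0801) = 0.33956.
P = 1020 × 0.33956 = 346.35 mbar.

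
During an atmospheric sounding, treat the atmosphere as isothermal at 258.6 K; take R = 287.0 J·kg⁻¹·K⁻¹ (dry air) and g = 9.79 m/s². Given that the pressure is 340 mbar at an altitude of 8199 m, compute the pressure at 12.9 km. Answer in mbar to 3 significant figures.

Scale height: H = RT/g = 287.0 × 258.6 / 9.79 = 7581.0 m.
Between two levels, P₂ = P₁ exp(−Δz/H) with Δz = z₂ − z₁.
Δz = 12900 − 8199.0 = 4701.0 m; Δz/H = 4701.0/7581.0 = 0.62010.
P₂ = 340 × exp(−0.62010) = 340 × 0.53789 = 182.88 mbar.

P ≈ 183 mbar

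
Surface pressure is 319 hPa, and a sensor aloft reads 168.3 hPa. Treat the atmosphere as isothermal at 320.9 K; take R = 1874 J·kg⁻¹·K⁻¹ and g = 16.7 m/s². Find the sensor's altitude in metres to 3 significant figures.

z ≈ 23000 m

Scale height: H = RT/g = 1874 × 320.9 / 16.7 = 36010 m.
Invert the barometric formula: z = H ln(P₀/P).
P₀/P = 319/168.3 = 1.8954; ln(1.8954) = 0.63943.
z = 36010 × 0.63943 = 23026 m.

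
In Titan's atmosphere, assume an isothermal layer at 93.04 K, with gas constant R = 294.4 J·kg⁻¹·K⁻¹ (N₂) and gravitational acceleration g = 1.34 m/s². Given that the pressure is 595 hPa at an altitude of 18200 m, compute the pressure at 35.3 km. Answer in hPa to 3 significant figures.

P ≈ 258 hPa

Scale height: H = RT/g = 294.4 × 93.04 / 1.34 = 20441 m.
Between two levels, P₂ = P₁ exp(−Δz/H) with Δz = z₂ − z₁.
Δz = 35300 − 18200 = 17100 m; Δz/H = 17100/20441 = 0.83655.
P₂ = 595 × exp(−0.83655) = 595 × 0.43320 = 257.75 hPa.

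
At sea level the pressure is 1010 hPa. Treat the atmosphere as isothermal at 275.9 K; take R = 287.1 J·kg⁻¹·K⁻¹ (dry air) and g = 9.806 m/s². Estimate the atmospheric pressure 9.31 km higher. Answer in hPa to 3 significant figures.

Scale height: H = RT/g = 287.1 × 275.9 / 9.806 = 8077.8 m.
Barometric formula: P = P₀ exp(−z/H).
z/H = 9310.0/8077.8 = 1.1525; exp(−1.1525) = 0.31585.
P = 1010 × 0.31585 = 319.01 hPa.

P ≈ 319 hPa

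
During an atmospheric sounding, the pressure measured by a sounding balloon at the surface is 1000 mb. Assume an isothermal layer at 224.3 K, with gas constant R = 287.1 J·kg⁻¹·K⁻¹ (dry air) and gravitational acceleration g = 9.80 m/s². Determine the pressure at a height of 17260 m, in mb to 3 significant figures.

P ≈ 72.3 mb

Scale height: H = RT/g = 287.1 × 224.3 / 9.80 = 6571.1 m.
Barometric formula: P = P₀ exp(−z/H).
z/H = 17260/6571.1 = 2.6267; exp(−2.6267) = 0.072317.
P = 1000 × 0.072317 = 72.317 mb.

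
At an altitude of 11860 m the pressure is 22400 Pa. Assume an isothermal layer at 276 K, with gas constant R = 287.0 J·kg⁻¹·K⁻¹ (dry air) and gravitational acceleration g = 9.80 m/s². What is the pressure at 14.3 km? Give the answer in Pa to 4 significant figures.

P ≈ 16560 Pa

Scale height: H = RT/g = 287.0 × 276 / 9.80 = 8082.9 m.
Between two levels, P₂ = P₁ exp(−Δz/H) with Δz = z₂ − z₁.
Δz = 14300 − 11860 = 2440.0 m; Δz/H = 2440.0/8082.9 = 0.30187.
P₂ = 22400 × exp(−0.30187) = 22400 × 0.73943 = 16563 Pa.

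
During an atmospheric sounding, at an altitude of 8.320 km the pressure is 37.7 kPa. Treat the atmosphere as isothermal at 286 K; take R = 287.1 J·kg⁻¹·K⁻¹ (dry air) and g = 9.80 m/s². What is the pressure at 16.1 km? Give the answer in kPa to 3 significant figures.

P ≈ 14.9 kPa

Scale height: H = RT/g = 287.1 × 286 / 9.80 = 8378.6 m.
Between two levels, P₂ = P₁ exp(−Δz/H) with Δz = z₂ − z₁.
Δz = 16100 − 8320.0 = 7780.0 m; Δz/H = 7780.0/8378.6 = 0.92856.
P₂ = 37.7 × exp(−0.92856) = 37.7 × 0.39512 = 14.896 kPa.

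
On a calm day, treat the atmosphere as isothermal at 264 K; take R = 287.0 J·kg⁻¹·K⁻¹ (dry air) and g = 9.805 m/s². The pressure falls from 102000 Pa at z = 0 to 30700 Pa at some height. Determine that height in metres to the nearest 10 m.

z ≈ 9280 m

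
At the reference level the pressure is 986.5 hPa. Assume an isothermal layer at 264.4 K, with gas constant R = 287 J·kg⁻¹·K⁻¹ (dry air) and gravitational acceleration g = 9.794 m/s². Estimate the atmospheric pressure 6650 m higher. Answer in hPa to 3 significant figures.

P ≈ 418 hPa

Scale height: H = RT/g = 287 × 264.4 / 9.794 = 7747.9 m.
Barometric formula: P = P₀ exp(−z/H).
z/H = 6650.0/7747.9 = 0.85830; exp(−0.85830) = 0.42388.
P = 986.5 × 0.42388 = 418.16 hPa.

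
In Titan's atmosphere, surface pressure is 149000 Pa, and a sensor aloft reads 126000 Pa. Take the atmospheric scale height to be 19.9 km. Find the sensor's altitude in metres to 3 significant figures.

z ≈ 3340 m

Invert the barometric formula: z = H ln(P₀/P).
P₀/P = 149000/126000 = 1.1825; ln(1.1825) = 0.16763.
z = 19900 × 0.16763 = 3335.8 m.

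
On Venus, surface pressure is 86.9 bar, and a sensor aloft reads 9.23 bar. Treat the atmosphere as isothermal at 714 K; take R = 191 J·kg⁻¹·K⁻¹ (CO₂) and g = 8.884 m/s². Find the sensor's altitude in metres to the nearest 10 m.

Scale height: H = RT/g = 191 × 714 / 8.884 = 15351 m.
Invert the barometric formula: z = H ln(P₀/P).
P₀/P = 86.9/9.23 = 9.4150; ln(9.4150) = 2.2423.
z = 15351 × 2.2423 = 34422 m.

z ≈ 34420 m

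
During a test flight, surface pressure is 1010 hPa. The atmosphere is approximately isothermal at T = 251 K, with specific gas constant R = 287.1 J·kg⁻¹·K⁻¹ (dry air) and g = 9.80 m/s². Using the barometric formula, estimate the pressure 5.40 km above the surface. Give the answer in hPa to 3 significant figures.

Scale height: H = RT/g = 287.1 × 251 / 9.80 = 7353.3 m.
Barometric formula: P = P₀ exp(−z/H).
z/H = 5400.0/7353.3 = 0.73436; exp(−0.73436) = 0.47981.
P = 1010 × 0.47981 = 484.61 hPa.

P ≈ 485 hPa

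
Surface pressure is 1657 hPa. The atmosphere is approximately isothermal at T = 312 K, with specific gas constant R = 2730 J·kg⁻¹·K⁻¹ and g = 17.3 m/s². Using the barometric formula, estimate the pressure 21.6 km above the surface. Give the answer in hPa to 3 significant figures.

Scale height: H = RT/g = 2730 × 312 / 17.3 = 49235 m.
Barometric formula: P = P₀ exp(−z/H).
z/H = 21600/49235 = 0.43871; exp(−0.43871) = 0.64487.
P = 1657 × 0.64487 = 1068.5 hPa.

P ≈ 1070 hPa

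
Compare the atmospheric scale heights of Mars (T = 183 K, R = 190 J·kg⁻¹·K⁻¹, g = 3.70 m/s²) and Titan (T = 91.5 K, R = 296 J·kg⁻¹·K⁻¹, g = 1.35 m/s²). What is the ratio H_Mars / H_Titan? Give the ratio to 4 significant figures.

H_Mars/H_Titan ≈ 0.4684

H = RT/g for each body.
H_Mars = 190 × 183 / 3.70 = 9397.3 m.
H_Titan = 296 × 91.5 / 1.35 = 20062 m.
H_Mars/H_Titan = 9397.3/20062 = 0.46841.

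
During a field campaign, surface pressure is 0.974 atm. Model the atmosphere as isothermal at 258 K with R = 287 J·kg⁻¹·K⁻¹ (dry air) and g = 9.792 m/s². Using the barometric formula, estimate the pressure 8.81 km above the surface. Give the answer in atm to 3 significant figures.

Scale height: H = RT/g = 287 × 258 / 9.792 = 7561.9 m.
Barometric formula: P = P₀ exp(−z/H).
z/H = 8810.0/7561.9 = 1.1651; exp(−1.1651) = 0.31189.
P = 0.974 × 0.31189 = 0.30378 atm.

P ≈ 0.304 atm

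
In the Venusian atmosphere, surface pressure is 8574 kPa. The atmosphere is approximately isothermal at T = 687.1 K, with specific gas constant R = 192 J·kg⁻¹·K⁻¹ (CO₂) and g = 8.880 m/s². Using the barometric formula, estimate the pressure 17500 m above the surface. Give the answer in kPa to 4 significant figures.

Scale height: H = RT/g = 192 × 687.1 / 8.880 = 14856 m.
Barometric formula: P = P₀ exp(−z/H).
z/H = 17500/14856 = 1.1780; exp(−1.1780) = 0.30789.
P = 8574 × 0.30789 = 2639.8 kPa.

P ≈ 2640 kPa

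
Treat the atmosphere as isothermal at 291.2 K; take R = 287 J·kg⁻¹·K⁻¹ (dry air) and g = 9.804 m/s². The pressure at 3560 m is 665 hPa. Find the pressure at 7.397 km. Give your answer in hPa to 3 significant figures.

P ≈ 424 hPa

Scale height: H = RT/g = 287 × 291.2 / 9.804 = 8524.5 m.
Between two levels, P₂ = P₁ exp(−Δz/H) with Δz = z₂ − z₁.
Δz = 7397.0 − 3560.0 = 3837.0 m; Δz/H = 3837.0/8524.5 = 0.45011.
P₂ = 665 × exp(−0.45011) = 665 × 0.63756 = 423.98 hPa.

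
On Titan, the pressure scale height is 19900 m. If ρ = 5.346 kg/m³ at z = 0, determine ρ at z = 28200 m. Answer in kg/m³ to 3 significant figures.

In an isothermal atmosphere, density decays like pressure: ρ = ρ₀ exp(−z/H).
z/H = 28200/19900 = 1.4171; exp(−1.4171) = 0.24242.
ρ = 5.346 × 0.24242 = 1.2960 kg/m³.

ρ ≈ 1.30 kg/m³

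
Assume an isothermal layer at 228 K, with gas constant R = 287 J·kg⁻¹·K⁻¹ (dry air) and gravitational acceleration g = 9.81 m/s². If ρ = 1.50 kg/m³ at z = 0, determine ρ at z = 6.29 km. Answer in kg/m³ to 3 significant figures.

ρ ≈ 0.584 kg/m³

Scale height: H = RT/g = 287 × 228 / 9.81 = 6670.3 m.
In an isothermal atmosphere, density decays like pressure: ρ = ρ₀ exp(−z/H).
z/H = 6290.0/6670.3 = 0.94299; exp(−0.94299) = 0.38946.
ρ = 1.50 × 0.38946 = 0.58419 kg/m³.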